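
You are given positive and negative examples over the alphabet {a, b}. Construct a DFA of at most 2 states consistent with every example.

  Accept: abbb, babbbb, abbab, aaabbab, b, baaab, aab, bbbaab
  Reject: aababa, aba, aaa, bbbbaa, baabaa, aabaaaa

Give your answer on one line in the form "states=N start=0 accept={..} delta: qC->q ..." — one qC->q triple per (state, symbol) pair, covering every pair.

states=2 start=0 accept={1} delta: 0a->0 0b->1 1a->0 1b->1

State merging on the prefix tree: take the shortest (then alphabetical) example prefix whose next move is undefined and point that move at state 0, else 1, else 2, ...; a target is out if some Accept/Reject pair would then sit in one state with the same input left (inseparable). If every existing state is out, open a new one.
a: 0a undefined. 0a->0: ok.
b: 0b undefined. 0b->0: no, abbb/aababa meet in 0. Open state 1: 0b->1.
ba: 1a undefined. 1a->0: ok.
bb: 1b undefined. 1b->0: no, babbbb/aababa meet in 0. 1b->1: ok.
All examples now run through 2 states with every (state, symbol) defined. Accept strings end in {1}, Reject strings end in {0}; accept={1}.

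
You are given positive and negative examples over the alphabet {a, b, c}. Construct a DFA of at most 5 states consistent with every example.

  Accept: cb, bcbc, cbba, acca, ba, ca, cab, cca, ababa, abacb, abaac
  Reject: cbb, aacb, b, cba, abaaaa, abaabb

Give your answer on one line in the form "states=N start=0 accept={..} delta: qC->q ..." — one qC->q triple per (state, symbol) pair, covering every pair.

Fold the examples into a partial DFA from state 0: repeatedly fix the first undefined (state, symbol) met by the shortest-then-alphabetical prefix, trying targets in increasing order and rejecting any under which an Accept and a Reject string meet in one state with the same remainder; add a state when all current targets are rejected. Accepting states are where Accept strings end.
a: 0a undefined. 0a->0: no, cb/aacb meet in 0 with "cb" left. Open state 1: 0a->1.
b: 0b undefined. 0b->0: ok.
c: 0c undefined. 0c->0: no, cb/cbb meet in 0. 0c->1: ok.
aa: 1a undefined. 1a->0: no, cb/aacb meet in 1 with "b" left. 1a->1: ok.
ab: 1b undefined. 1b->0: no, cb/cbb meet in 0. 1b->1: no, cb/cbb meet in 1. Open state 2: 1b->2.
ac: 1c undefined. 1c->0: ok.
aba: 2a undefined. 2a->0: no, acca/abaaaa meet in 1. 2a->1: no, acca/cba meet in 1. 2a->2: no, cb/cba meet in 2. Open state 3: 2a->3.
cbb: 2b undefined. 2b->0: ok.
abaa: 3a undefined. 3a->0: no, cbba/abaaaa meet in 1. 3a->1: no, cbba/abaaaa meet in 1. 3a->2: no, cb/abaaaa meet in 2. 3a->3: ok.
abab: 3b undefined. 3b->0: ok.
abac: 3c undefined. 3c->0: no, abacb/cbb meet in 0. 3c->1: ok.
bcbc: 2c undefined. 2c->0: no, bcbc/cbb meet in 0. 2c->1: ok.
All examples now run through 4 states with every (state, symbol) defined. Accept strings end in {1,2}, Reject strings end in {0,3}; accept={1,2}.

states=4 start=0 accept={1,2} delta: 0a->1 0b->0 0c->1 1a->1 1b->2 1c->0 2a->3 2b->0 2c->1 3a->3 3b->0 3c->1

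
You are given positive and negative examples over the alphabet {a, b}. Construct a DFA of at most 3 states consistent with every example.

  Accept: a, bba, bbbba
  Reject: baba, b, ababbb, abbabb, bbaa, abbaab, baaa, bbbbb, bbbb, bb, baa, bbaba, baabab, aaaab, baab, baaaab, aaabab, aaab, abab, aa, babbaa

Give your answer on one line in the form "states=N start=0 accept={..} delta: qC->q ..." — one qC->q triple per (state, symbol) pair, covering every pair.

Fold the examples into a partial DFA from state 0: repeatedly fix the first undefined (state, symbol) met by the shortest-then-alphabetical prefix, trying targets in increasing order and rejecting any under which an Accept and a Reject string meet in one state with the same remainder; add a state when all current targets are rejected. Accepting states are where Accept strings end.
a: 0a undefined. 0a->0: no, a/aa meet in 0. Open state 1: 0a->1.
b: 0b undefined. 0b->0: ok.
aa: 1a undefined. 1a->0: no, a/baaa meet in 1. 1a->1: no, a/bbaa meet in 1. Open state 2: 1a->2.
ab: 1b undefined. 1b->0: no, a/baba meet in 1. 1b->1: ok.
aaa: 2a undefined. 2a->0: no, a/aaaab meet in 1. 2a->1: no, a/abbaab meet in 1. 2a->2: ok.
aaab: 2b undefined. 2b->0: no, a/baabab meet in 1. 2b->1: no, a/ababbb meet in 1. 2b->2: ok.
All examples now run through 3 states with every (state, symbol) defined. Accept strings end in {1}, Reject strings end in {0,2}; accept={1}.

states=3 start=0 accept={1} delta: 0a->1 0b->0 1a->2 1b->1 2a->2 2b->2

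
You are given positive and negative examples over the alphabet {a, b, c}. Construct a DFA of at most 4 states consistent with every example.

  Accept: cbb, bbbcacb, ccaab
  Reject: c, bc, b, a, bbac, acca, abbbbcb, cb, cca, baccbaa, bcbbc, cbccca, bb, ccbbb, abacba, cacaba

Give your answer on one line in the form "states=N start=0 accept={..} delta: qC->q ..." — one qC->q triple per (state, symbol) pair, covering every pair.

states=4 start=0 accept={3} delta: 0a->0 0b->0 0c->1 1a->1 1b->2 1c->2 2a->2 2b->3 2c->0 3a->0 3b->0 3c->0

Fold the examples into a partial DFA from state 0: repeatedly fix the first undefined (state, symbol) met by the shortest-then-alphabetical prefix, trying targets in increasing order and rejecting any under which an Accept and a Reject string meet in one state with the same remainder; add a state when all current targets are rejected. Accepting states are where Accept strings end.
a: 0a undefined. 0a->0: ok.
b: 0b undefined. 0b->0: ok.
c: 0c undefined. 0c->0: no, cbb/c meet in 0. Open state 1: 0c->1.
ca: 1a undefined. 1a->0: no, bbbcacb/abbbbcb meet in 1 with "b" left. 1a->1: ok.
cb: 1b undefined. 1b->0: no, cbb/b meet in 0. 1b->1: no, cbb/c meet in 1. Open state 2: 1b->2.
cc: 1c undefined. 1c->0: no, bbbcacb/b meet in 0. 1c->1: no, bbbcacb/abbbbcb meet in 2. 1c->2: ok.
cbb: 2b undefined. 2b->0: no, cbb/b meet in 0. 2b->1: no, cbb/c meet in 1. 2b->2: no, cbb/abbbbcb meet in 2. Open state 3: 2b->3.
cbc: 2c undefined. 2c->0: ok.
cca: 2a undefined. 2a->0: no, ccaab/b meet in 0. 2a->1: no, ccaab/abbbbcb meet in 2. 2a->2: ok.
ccbb: 3b undefined. 3b->0: ok.
bcbbc: 3c undefined. 3c->0: ok.
baccba: 3a undefined. 3a->0: ok.
All examples now run through 4 states with every (state, symbol) defined. Accept strings end in {3}, Reject strings end in {0,1,2}; accept={3}.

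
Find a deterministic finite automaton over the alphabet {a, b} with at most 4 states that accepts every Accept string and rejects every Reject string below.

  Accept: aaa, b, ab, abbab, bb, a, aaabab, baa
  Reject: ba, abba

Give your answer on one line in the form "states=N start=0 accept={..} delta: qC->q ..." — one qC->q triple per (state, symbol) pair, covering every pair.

states=3 start=0 accept={0,1} delta: 0a->0 0b->1 1a->2 1b->1 2a->0 2b->0

Fold the examples into a partial DFA from state 0: repeatedly fix the first undefined (state, symbol) met by the shortest-then-alphabetical prefix, trying targets in increasing order and rejecting any under which an Accept and a Reject string meet in one state with the same remainder; add a state when all current targets are rejected. Accepting states are where Accept strings end.
a: 0a undefined. 0a->0: ok.
b: 0b undefined. 0b->0: no, aaa/ba meet in 0. Open state 1: 0b->1.
ba: 1a undefined. 1a->0: no, aaa/ba meet in 0. 1a->1: no, b/ba meet in 1. Open state 2: 1a->2.
bb: 1b undefined. 1b->0: no, aaa/abba meet in 0. 1b->1: ok.
baa: 2a undefined. 2a->0: ok.
abbab: 2b undefined. 2b->0: ok.
All examples now run through 3 states with every (state, symbol) defined. Accept strings end in {0,1}, Reject strings end in {2}; accept={0,1}.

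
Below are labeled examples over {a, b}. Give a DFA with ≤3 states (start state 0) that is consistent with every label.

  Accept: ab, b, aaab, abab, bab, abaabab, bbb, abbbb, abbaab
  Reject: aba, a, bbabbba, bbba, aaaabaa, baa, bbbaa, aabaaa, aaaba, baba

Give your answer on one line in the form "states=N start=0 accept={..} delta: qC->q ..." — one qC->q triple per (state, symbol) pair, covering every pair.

Grow the machine one transition at a time. Run the examples from 0; the earliest place one falls off (shortest prefix, ties alphabetical) gets sent to the lowest-numbered state that keeps every Accept/Reject pair distinguishable — a pair clashes when both reach the same state with identical unread suffix — and to a fresh state only if none does.
a: 0a undefined. 0a->0: ok.
b: 0b undefined. 0b->0: no, ab/aba meet in 0. Open state 1: 0b->1.
ba: 1a undefined. 1a->0: ok.
bb: 1b undefined. 1b->0: no, abbbb/aba meet in 0. 1b->1: ok.
All examples now run through 2 states with every (state, symbol) defined. Accept strings end in {1}, Reject strings end in {0}; accept={1}.

states=2 start=0 accept={1} delta: 0a->0 0b->1 1a->0 1b->1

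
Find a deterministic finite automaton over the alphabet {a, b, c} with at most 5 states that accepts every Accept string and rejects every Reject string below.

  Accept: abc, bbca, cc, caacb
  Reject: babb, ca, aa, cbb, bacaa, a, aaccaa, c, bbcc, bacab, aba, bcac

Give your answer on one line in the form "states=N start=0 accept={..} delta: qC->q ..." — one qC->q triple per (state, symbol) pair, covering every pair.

states=4 start=0 accept={2,3} delta: 0a->0 0b->1 0c->1 1a->1 1b->1 1c->2 2a->3 2b->2 2c->0 3a->0 3b->0 3c->0

Grow the machine one transition at a time. Run the examples from 0; the earliest place one falls off (shortest prefix, ties alphabetical) gets sent to the lowest-numbered state that keeps every Accept/Reject pair distinguishable — a pair clashes when both reach the same state with identical unread suffix — and to a fresh state only if none does.
a: 0a undefined. 0a->0: ok.
b: 0b undefined. 0b->0: no, abc/c meet in 0 with "c" left. Open state 1: 0b->1.
c: 0c undefined. 0c->0: no, cc/ca meet in 0. 0c->1: ok.
ba: 1a undefined. 1a->0: no, caacb/babb meet in 1 with "b" left. 1a->1: ok.
bb: 1b undefined. 1b->0: no, abc/bbcc meet in 1 with "c" left. 1b->1: ok.
bc: 1c undefined. 1c->0: no, abc/aa meet in 0. 1c->1: no, abc/babb meet in 1. Open state 2: 1c->2.
bca: 2a undefined. 2a->0: no, bbca/aa meet in 0. 2a->1: no, abc/bcac meet in 2. 2a->2: no, abc/bacaa meet in 2. Open state 3: 2a->3.
bbcc: 2c undefined. 2c->0: ok.
bcac: 3c undefined. 3c->0: ok.
bacaa: 3a undefined. 3a->0: ok.
bacab: 3b undefined. 3b->0: ok.
caacb: 2b undefined. 2b->0: no, caacb/aa meet in 0. 2b->1: no, caacb/babb meet in 1. 2b->2: ok.
All examples now run through 4 states with every (state, symbol) defined. Accept strings end in {2,3}, Reject strings end in {0,1}; accept={2,3}.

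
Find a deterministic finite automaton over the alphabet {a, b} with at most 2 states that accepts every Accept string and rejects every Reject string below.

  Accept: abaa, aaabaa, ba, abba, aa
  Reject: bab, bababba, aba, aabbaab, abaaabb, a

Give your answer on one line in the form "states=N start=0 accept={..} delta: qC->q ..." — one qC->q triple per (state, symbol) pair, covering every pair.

states=2 start=0 accept={0} delta: 0a->1 0b->1 1a->0 1b->0

State merging on the prefix tree: take the shortest (then alphabetical) example prefix whose next move is undefined and point that move at state 0, else 1, else 2, ...; a target is out if some Accept/Reject pair would then sit in one state with the same input left (inseparable). If every existing state is out, open a new one.
a: 0a undefined. 0a->0: no, ba/aba meet in 0 with "ba" left. Open state 1: 0a->1.
b: 0b undefined. 0b->0: no, ba/a meet in 1. 0b->1: ok.
aa: 1a undefined. 1a->0: ok.
ab: 1b undefined. 1b->0: ok.
All examples now run through 2 states with every (state, symbol) defined. Accept strings end in {0}, Reject strings end in {1}; accept={0}.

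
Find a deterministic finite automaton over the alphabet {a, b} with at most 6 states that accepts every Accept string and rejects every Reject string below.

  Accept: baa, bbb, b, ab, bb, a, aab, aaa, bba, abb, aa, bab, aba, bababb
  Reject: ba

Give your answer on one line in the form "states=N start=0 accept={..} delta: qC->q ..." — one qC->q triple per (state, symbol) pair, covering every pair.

states=4 start=0 accept={0,1,2} delta: 0a->1 0b->2 1a->0 1b->0 2a->3 2b->0 3a->0 3b->0

State merging on the prefix tree: take the shortest (then alphabetical) example prefix whose next move is undefined and point that move at state 0, else 1, else 2, ...; a target is out if some Accept/Reject pair would then sit in one state with the same input left (inseparable). If every existing state is out, open a new one.
a: 0a undefined. 0a->0: no, aba/ba meet in 0 with "ba" left. Open state 1: 0a->1.
b: 0b undefined. 0b->0: no, a/ba meet in 1. 0b->1: no, aa/ba meet in 1 with "a" left. Open state 2: 0b->2.
aa: 1a undefined. 1a->0: ok.
ab: 1b undefined. 1b->0: ok.
ba: 2a undefined. 2a->0: no, ab/ba meet in 0. 2a->1: no, a/ba meet in 1. 2a->2: no, baa/ba meet in 2. Open state 3: 2a->3.
bb: 2b undefined. 2b->0: ok.
baa: 3a undefined. 3a->0: ok.
bab: 3b undefined. 3b->0: ok.
All examples now run through 4 states with every (state, symbol) defined. Accept strings end in {0,1,2}, Reject strings end in {3}; accept={0,1,2}.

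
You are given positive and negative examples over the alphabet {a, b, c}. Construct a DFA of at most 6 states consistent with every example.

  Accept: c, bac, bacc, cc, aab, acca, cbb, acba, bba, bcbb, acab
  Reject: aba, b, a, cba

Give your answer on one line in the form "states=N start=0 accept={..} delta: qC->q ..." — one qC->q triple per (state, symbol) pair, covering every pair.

states=4 start=0 accept={0,3} delta: 0a->1 0b->2 0c->0 1a->1 1b->0 1c->2 2a->2 2b->3 2c->3 3a->0 3b->1 3c->0

Grow the machine one transition at a time. Run the examples from 0; the earliest place one falls off (shortest prefix, ties alphabetical) gets sent to the lowest-numbered state that keeps every Accept/Reject pair distinguishable — a pair clashes when both reach the same state with identical unread suffix — and to a fresh state only if none does.
a: 0a undefined. 0a->0: no, aab/b meet in 0 with "b" left. Open state 1: 0a->1.
b: 0b undefined. 0b->0: no, bba/a meet in 1. 0b->1: no, bba/aba meet in 1 with "ba" left. Open state 2: 0b->2.
c: 0c undefined. 0c->0: ok.
aa: 1a undefined. 1a->0: no, aab/b meet in 2. 1a->1: ok.
ab: 1b undefined. 1b->0: ok.
ac: 1c undefined. 1c->0: no, acca/aba meet in 1. 1c->1: no, acca/aba meet in 1. 1c->2: ok.
ba: 2a undefined. 2a->0: no, c/cba meet in 0. 2a->1: no, bac/b meet in 2. 2a->2: ok.
bb: 2b undefined. 2b->0: no, acba/aba meet in 1. 2b->1: no, cbb/aba meet in 1. 2b->2: no, cbb/b meet in 2. Open state 3: 2b->3.
bc: 2c undefined. 2c->0: no, acca/aba meet in 1. 2c->1: no, bac/aba meet in 1. 2c->2: no, bac/b meet in 2. 2c->3: ok.
bba: 3a undefined. 3a->0: ok.
bcb: 3b undefined. 3b->0: no, bcbb/b meet in 2. 3b->1: ok.
bacc: 3c undefined. 3c->0: ok.
All examples now run through 4 states with every (state, symbol) defined. Accept strings end in {0,3}, Reject strings end in {1,2}; accept={0,3}.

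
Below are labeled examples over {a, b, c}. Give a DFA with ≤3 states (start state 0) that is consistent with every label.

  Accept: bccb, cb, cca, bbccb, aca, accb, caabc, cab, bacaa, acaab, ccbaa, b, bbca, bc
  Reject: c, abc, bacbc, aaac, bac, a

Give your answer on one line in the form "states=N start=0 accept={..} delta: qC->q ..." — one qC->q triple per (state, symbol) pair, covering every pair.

Grow the machine one transition at a time. Run the examples from 0; the earliest place one falls off (shortest prefix, ties alphabetical) gets sent to the lowest-numbered state that keeps every Accept/Reject pair distinguishable — a pair clashes when both reach the same state with identical unread suffix — and to a fresh state only if none does.
a: 0a undefined. 0a->0: no, bc/abc meet in 0 with "bc" left. Open state 1: 0a->1.
b: 0b undefined. 0b->0: no, bc/c meet in 0 with "c" left. 0b->1: no, b/a meet in 1. Open state 2: 0b->2.
c: 0c undefined. 0c->0: no, cca/a meet in 1. 0c->1: ok.
aa: 1a undefined. 1a->0: no, caabc/abc meet in 1 with "bc" left. 1a->1: no, caabc/abc meet in 1 with "bc" left. 1a->2: ok.
ab: 1b undefined. 1b->0: ok.
ac: 1c undefined. 1c->0: no, cca/c meet in 1. 1c->1: ok.
ba: 2a undefined. 2a->0: ok.
bb: 2b undefined. 2b->0: ok.
bc: 2c undefined. 2c->0: ok.
All examples now run through 3 states with every (state, symbol) defined. Accept strings end in {0,2}, Reject strings end in {1}; accept={0,2}.

states=3 start=0 accept={0,2} delta: 0a->1 0b->2 0c->1 1a->2 1b->0 1c->1 2a->0 2b->0 2c->0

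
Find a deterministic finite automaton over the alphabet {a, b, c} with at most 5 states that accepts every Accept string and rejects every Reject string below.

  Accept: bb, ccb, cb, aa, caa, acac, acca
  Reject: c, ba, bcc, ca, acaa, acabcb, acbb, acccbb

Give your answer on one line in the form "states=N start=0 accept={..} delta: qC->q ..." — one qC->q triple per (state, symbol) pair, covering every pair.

Grow the machine one transition at a time. Run the examples from 0; the earliest place one falls off (shortest prefix, ties alphabetical) gets sent to the lowest-numbered state that keeps every Accept/Reject pair distinguishable — a pair clashes when both reach the same state with identical unread suffix — and to a fresh state only if none does.
a: 0a undefined. 0a->0: no, caa/acaa meet in 0 with "caa" left. Open state 1: 0a->1.
b: 0b undefined. 0b->0: ok.
c: 0c undefined. 0c->0: no, bb/c meet in 0. 0c->1: no, aa/ca meet in 1 with "a" left. Open state 2: 0c->2.
aa: 1a undefined. 1a->0: ok.
ac: 1c undefined. 1c->0: no, bb/acaa meet in 0. 1c->1: no, cb/acabcb meet in 2 with "b" left. 1c->2: no, caa/acaa meet in 2 with "aa" left. Open state 3: 1c->3.
ca: 2a undefined. 2a->0: no, bb/ca meet in 0. 2a->1: ok.
cb: 2b undefined. 2b->0: ok.
cc: 2c undefined. 2c->0: no, bb/bcc meet in 0. 2c->1: ok.
aca: 3a undefined. 3a->0: no, bb/acabcb meet in 0. 3a->1: no, bb/acaa meet in 0. 3a->2: no, bb/acabcb meet in 0. 3a->3: ok.
acb: 3b undefined. 3b->0: no, bb/acabcb meet in 0. 3b->1: no, ccb/acbb meet in 1 with "b" left. 3b->2: no, bb/acbb meet in 0. 3b->3: ok.
acc: 3c undefined. 3c->0: no, bb/acabcb meet in 0. 3c->1: no, ccb/acabcb meet in 1 with "b" left. 3c->2: no, bb/acabcb meet in 0. 3c->3: no, acac/acaa meet in 3. Open state 4: 3c->4.
ccb: 1b undefined. 1b->0: ok.
acca: 4a undefined. 4a->0: ok.
accc: 4c undefined. 4c->0: no, bb/acccbb meet in 0. 4c->1: no, bb/acccbb meet in 0. 4c->2: no, bb/acccbb meet in 0. 4c->3: ok.
acabcb: 4b undefined. 4b->0: no, bb/acabcb meet in 0. 4b->1: ok.
All examples now run through 5 states with every (state, symbol) defined. Accept strings end in {0,4}, Reject strings end in {1,2,3}; accept={0,4}.

states=5 start=0 accept={0,4} delta: 0a->1 0b->0 0c->2 1a->0 1b->0 1c->3 2a->1 2b->0 2c->1 3a->3 3b->3 3c->4 4a->0 4b->1 4c->3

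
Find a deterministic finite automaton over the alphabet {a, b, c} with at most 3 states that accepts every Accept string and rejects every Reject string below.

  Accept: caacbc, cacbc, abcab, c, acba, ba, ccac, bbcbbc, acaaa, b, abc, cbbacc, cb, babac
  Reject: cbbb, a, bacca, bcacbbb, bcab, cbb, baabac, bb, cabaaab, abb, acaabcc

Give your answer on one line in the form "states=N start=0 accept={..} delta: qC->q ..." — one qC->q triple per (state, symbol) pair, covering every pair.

states=3 start=0 accept={0,2} delta: 0a->1 0b->2 0c->0 1a->2 1b->1 1c->2 2a->0 2b->1 2c->1

State merging on the prefix tree: take the shortest (then alphabetical) example prefix whose next move is undefined and point that move at state 0, else 1, else 2, ...; a target is out if some Accept/Reject pair would then sit in one state with the same input left (inseparable). If every existing state is out, open a new one.
a: 0a undefined. 0a->0: no, abcab/bcab meet in 0 with "bcab" left. Open state 1: 0a->1.
b: 0b undefined. 0b->0: no, ba/a meet in 1. 0b->1: no, b/a meet in 1. Open state 2: 0b->2.
c: 0c undefined. 0c->0: ok.
ab: 1b undefined. 1b->0: no, b/abb meet in 2. 1b->1: ok.
ac: 1c undefined. 1c->0: no, abcab/a meet in 1. 1c->1: no, cacbc/a meet in 1. 1c->2: ok.
ba: 2a undefined. 2a->0: ok.
bb: 2b undefined. 2b->0: no, cacbc/cbb meet in 0. 2b->1: ok.
bc: 2c undefined. 2c->0: no, c/acaabcc meet in 0. 2c->1: ok.
bca: 1a undefined. 1a->0: no, caacbc/cbbb meet in 1. 1a->1: no, caacbc/baabac meet in 2. 1a->2: ok.
All examples now run through 3 states with every (state, symbol) defined. Accept strings end in {0,2}, Reject strings end in {1}; accept={0,2}.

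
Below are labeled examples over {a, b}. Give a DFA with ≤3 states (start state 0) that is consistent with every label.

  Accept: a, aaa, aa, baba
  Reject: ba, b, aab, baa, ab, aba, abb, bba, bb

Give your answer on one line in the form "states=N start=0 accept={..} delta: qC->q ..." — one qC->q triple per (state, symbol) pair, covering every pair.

states=3 start=0 accept={0} delta: 0a->0 0b->1 1a->2 1b->1 2a->1 2b->0

Fold the examples into a partial DFA from state 0: repeatedly fix the first undefined (state, symbol) met by the shortest-then-alphabetical prefix, trying targets in increasing order and rejecting any under which an Accept and a Reject string meet in one state with the same remainder; add a state when all current targets are rejected. Accepting states are where Accept strings end.
a: 0a undefined. 0a->0: ok.
b: 0b undefined. 0b->0: no, a/ba meet in 0. Open state 1: 0b->1.
ba: 1a undefined. 1a->0: no, a/ba meet in 0. 1a->1: no, baba/bba meet in 1 with "ba" left. Open state 2: 1a->2.
bb: 1b undefined. 1b->0: no, a/abb meet in 0. 1b->1: ok.
baa: 2a undefined. 2a->0: no, a/baa meet in 0. 2a->1: ok.
bab: 2b undefined. 2b->0: ok.
All examples now run through 3 states with every (state, symbol) defined. Accept strings end in {0}, Reject strings end in {1,2}; accept={0}.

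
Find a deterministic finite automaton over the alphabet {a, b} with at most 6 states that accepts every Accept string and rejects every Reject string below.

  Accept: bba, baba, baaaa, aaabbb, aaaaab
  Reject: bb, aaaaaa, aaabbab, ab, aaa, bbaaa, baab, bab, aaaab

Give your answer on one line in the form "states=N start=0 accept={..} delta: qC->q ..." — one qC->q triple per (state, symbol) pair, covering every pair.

states=6 start=0 accept={1,2,4} delta: 0a->1 0b->0 1a->2 1b->0 2a->3 2b->3 3a->4 3b->2 4a->5 4b->0 5a->0 5b->1

Fold the examples into a partial DFA from state 0: repeatedly fix the first undefined (state, symbol) met by the shortest-then-alphabetical prefix, trying targets in increasing order and rejecting any under which an Accept and a Reject string meet in one state with the same remainder; add a state when all current targets are rejected. Accepting states are where Accept strings end.
a: 0a undefined. 0a->0: no, aaaaab/ab meet in 0 with "b" left. Open state 1: 0a->1.
b: 0b undefined. 0b->0: ok.
aa: 1a undefined. 1a->0: no, bba/aaa meet in 1. 1a->1: no, bba/aaaaaa meet in 1. Open state 2: 1a->2.
ab: 1b undefined. 1b->0: ok.
aaa: 2a undefined. 2a->0: no, aaabbb/bb meet in 0. 2a->1: no, bba/aaa meet in 1. 2a->2: no, baaaa/aaaaaa meet in 2. Open state 3: 2a->3.
aaaa: 3a undefined. 3a->0: no, baaaa/bb meet in 0. 3a->1: no, aaaaab/baab meet in 2 with "b" left. 3a->2: no, baaaa/aaaaaa meet in 2. 3a->3: no, baaaa/aaaaaa meet in 3. Open state 4: 3a->4.
aaab: 3b undefined. 3b->0: no, aaabbb/bb meet in 0. 3b->1: no, aaabbb/bb meet in 0. 3b->2: ok.
baab: 2b undefined. 2b->0: no, aaabbb/bb meet in 0. 2b->1: no, bba/aaabbab meet in 1. 2b->2: no, aaabbb/aaabbab meet in 2. 2b->3: ok.
aaaaa: 4a undefined. 4a->0: no, bba/aaaaaa meet in 1. 4a->1: no, aaabbb/aaaaaa meet in 2. 4a->2: no, aaaaab/aaaaaa meet in 3. 4a->3: no, baaaa/aaaaaa meet in 4. 4a->4: no, baaaa/aaaaaa meet in 4. Open state 5: 4a->5.
aaaab: 4b undefined. 4b->0: ok.
aaaaaa: 5a undefined. 5a->0: ok.
aaaaab: 5b undefined. 5b->0: no, aaaaab/bb meet in 0. 5b->1: ok.
All examples now run through 6 states with every (state, symbol) defined. Accept strings end in {1,2,4}, Reject strings end in {0,3}; accept={1,2,4}.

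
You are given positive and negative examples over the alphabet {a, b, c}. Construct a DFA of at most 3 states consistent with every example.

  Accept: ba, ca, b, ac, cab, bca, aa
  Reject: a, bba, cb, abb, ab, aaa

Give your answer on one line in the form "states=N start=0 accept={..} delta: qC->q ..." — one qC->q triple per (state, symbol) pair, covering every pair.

Fold the examples into a partial DFA from state 0: repeatedly fix the first undefined (state, symbol) met by the shortest-then-alphabetical prefix, trying targets in increasing order and rejecting any under which an Accept and a Reject string meet in one state with the same remainder; add a state when all current targets are rejected. Accepting states are where Accept strings end.
a: 0a undefined. 0a->0: no, b/ab meet in 0 with "b" left. Open state 1: 0a->1.
b: 0b undefined. 0b->0: no, ba/a meet in 1. 0b->1: no, b/a meet in 1. Open state 2: 0b->2.
c: 0c undefined. 0c->0: no, ca/a meet in 1. 0c->1: ok.
aa: 1a undefined. 1a->0: ok.
ab: 1b undefined. 1b->0: no, ca/cb meet in 0. 1b->1: ok.
ac: 1c undefined. 1c->0: ok.
ba: 2a undefined. 2a->0: ok.
bb: 2b undefined. 2b->0: ok.
bc: 2c undefined. 2c->0: no, bca/a meet in 1. 2c->1: ok.
All examples now run through 3 states with every (state, symbol) defined. Accept strings end in {0,2}, Reject strings end in {1}; accept={0,2}.

states=3 start=0 accept={0,2} delta: 0a->1 0b->2 0c->1 1a->0 1b->1 1c->0 2a->0 2b->0 2c->1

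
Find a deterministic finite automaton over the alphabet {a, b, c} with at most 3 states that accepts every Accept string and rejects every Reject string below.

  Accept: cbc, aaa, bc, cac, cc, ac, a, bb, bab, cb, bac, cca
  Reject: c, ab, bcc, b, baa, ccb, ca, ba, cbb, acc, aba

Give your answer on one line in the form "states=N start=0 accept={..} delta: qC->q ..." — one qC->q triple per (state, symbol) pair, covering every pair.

states=3 start=0 accept={0,1} delta: 0a->1 0b->2 0c->2 1a->0 1b->2 1c->0 2a->2 2b->1 2c->0

Grow the machine one transition at a time. Run the examples from 0; the earliest place one falls off (shortest prefix, ties alphabetical) gets sent to the lowest-numbered state that keeps every Accept/Reject pair distinguishable — a pair clashes when both reach the same state with identical unread suffix — and to a fresh state only if none does.
a: 0a undefined. 0a->0: no, cc/acc meet in 0 with "cc" left. Open state 1: 0a->1.
b: 0b undefined. 0b->0: no, bc/c meet in 0 with "c" left. 0b->1: no, aaa/baa meet in 1 with "aa" left. Open state 2: 0b->2.
c: 0c undefined. 0c->0: no, cc/c meet in 0. 0c->1: no, a/c meet in 1. 0c->2: ok.
aa: 1a undefined. 1a->0: ok.
ab: 1b undefined. 1b->0: no, aaa/aba meet in 1. 1b->1: no, aaa/ab meet in 1. 1b->2: ok.
ac: 1c undefined. 1c->0: ok.
ba: 2a undefined. 2a->0: no, aaa/baa meet in 1. 2a->1: no, aaa/ca meet in 1. 2a->2: ok.
bb: 2b undefined. 2b->0: no, cbc/c meet in 2. 2b->1: ok.
bc: 2c undefined. 2c->0: ok.
All examples now run through 3 states with every (state, symbol) defined. Accept strings end in {0,1}, Reject strings end in {2}; accept={0,1}.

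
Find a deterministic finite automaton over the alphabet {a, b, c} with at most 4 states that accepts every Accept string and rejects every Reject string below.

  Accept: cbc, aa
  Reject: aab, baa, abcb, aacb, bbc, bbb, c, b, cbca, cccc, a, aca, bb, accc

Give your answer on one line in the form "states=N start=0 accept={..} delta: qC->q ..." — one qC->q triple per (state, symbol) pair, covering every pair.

states=3 start=0 accept={2} delta: 0a->1 0b->1 0c->0 1a->2 1b->0 1c->2 2a->0 2b->0 2c->0

State merging on the prefix tree: take the shortest (then alphabetical) example prefix whose next move is undefined and point that move at state 0, else 1, else 2, ...; a target is out if some Accept/Reject pair would then sit in one state with the same input left (inseparable). If every existing state is out, open a new one.
a: 0a undefined. 0a->0: no, aa/a meet in 0. Open state 1: 0a->1.
b: 0b undefined. 0b->0: no, aa/baa meet in 1 with "a" left. 0b->1: ok.
c: 0c undefined. 0c->0: ok.
aa: 1a undefined. 1a->0: no, aa/c meet in 0. 1a->1: no, aa/baa meet in 1. Open state 2: 1a->2.
ab: 1b undefined. 1b->0: ok.
ac: 1c undefined. 1c->0: no, cbc/bbc meet in 0. 1c->1: no, cbc/abcb meet in 1. 1c->2: ok.
aab: 2b undefined. 2b->0: ok.
aac: 2c undefined. 2c->0: ok.
aca: 2a undefined. 2a->0: ok.
All examples now run through 3 states with every (state, symbol) defined. Accept strings end in {2}, Reject strings end in {0,1}; accept={2}.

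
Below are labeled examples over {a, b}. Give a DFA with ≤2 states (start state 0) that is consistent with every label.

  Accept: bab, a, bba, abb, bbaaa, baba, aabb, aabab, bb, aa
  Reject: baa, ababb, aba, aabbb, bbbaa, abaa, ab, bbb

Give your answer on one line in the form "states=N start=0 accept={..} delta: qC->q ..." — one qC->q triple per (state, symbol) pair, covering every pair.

Fold the examples into a partial DFA from state 0: repeatedly fix the first undefined (state, symbol) met by the shortest-then-alphabetical prefix, trying targets in increasing order and rejecting any under which an Accept and a Reject string meet in one state with the same remainder; add a state when all current targets are rejected. Accepting states are where Accept strings end.
a: 0a undefined. 0a->0: ok.
b: 0b undefined. 0b->0: no, bab/baa meet in 0. Open state 1: 0b->1.
ba: 1a undefined. 1a->0: no, bab/ab meet in 1. 1a->1: ok.
bb: 1b undefined. 1b->0: ok.
All examples now run through 2 states with every (state, symbol) defined. Accept strings end in {0}, Reject strings end in {1}; accept={0}.

states=2 start=0 accept={0} delta: 0a->0 0b->1 1a->1 1b->0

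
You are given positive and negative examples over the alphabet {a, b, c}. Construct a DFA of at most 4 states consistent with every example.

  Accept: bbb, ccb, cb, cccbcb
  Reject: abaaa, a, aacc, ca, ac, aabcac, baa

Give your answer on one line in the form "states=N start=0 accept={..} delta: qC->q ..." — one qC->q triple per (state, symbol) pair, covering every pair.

Grow the machine one transition at a time. Run the examples from 0; the earliest place one falls off (shortest prefix, ties alphabetical) gets sent to the lowest-numbered state that keeps every Accept/Reject pair distinguishable — a pair clashes when both reach the same state with identical unread suffix — and to a fresh state only if none does.
a: 0a undefined. 0a->0: ok.
b: 0b undefined. 0b->0: no, bbb/abaaa meet in 0. Open state 1: 0b->1.
c: 0c undefined. 0c->0: ok.
ba: 1a undefined. 1a->0: ok.
bb: 1b undefined. 1b->0: ok.
aabc: 1c undefined. 1c->0: ok.
All examples now run through 2 states with every (state, symbol) defined. Accept strings end in {1}, Reject strings end in {0}; accept={1}.

states=2 start=0 accept={1} delta: 0a->0 0b->1 0c->0 1a->0 1b->0 1c->0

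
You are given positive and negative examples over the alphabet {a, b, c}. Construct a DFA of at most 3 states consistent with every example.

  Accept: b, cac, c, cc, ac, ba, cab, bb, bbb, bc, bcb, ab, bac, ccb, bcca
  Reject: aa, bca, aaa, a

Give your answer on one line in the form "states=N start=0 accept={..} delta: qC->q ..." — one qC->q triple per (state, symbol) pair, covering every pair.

Grow the machine one transition at a time. Run the examples from 0; the earliest place one falls off (shortest prefix, ties alphabetical) gets sent to the lowest-numbered state that keeps every Accept/Reject pair distinguishable — a pair clashes when both reach the same state with identical unread suffix — and to a fresh state only if none does.
a: 0a undefined. 0a->0: ok.
b: 0b undefined. 0b->0: no, b/aa meet in 0. Open state 1: 0b->1.
c: 0c undefined. 0c->0: no, cac/aa meet in 0. 0c->1: ok.
ba: 1a undefined. 1a->0: no, ba/aa meet in 0. 1a->1: ok.
bb: 1b undefined. 1b->0: no, cab/aa meet in 0. 1b->1: ok.
bc: 1c undefined. 1c->0: no, cac/aa meet in 0. 1c->1: no, b/bca meet in 1. Open state 2: 1c->2.
bca: 2a undefined. 2a->0: ok.
bcb: 2b undefined. 2b->0: no, bcb/aa meet in 0. 2b->1: ok.
bcc: 2c undefined. 2c->0: no, bcca/aa meet in 0. 2c->1: ok.
All examples now run through 3 states with every (state, symbol) defined. Accept strings end in {1,2}, Reject strings end in {0}; accept={1,2}.

states=3 start=0 accept={1,2} delta: 0a->0 0b->1 0c->1 1a->1 1b->1 1c->2 2a->0 2b->1 2c->1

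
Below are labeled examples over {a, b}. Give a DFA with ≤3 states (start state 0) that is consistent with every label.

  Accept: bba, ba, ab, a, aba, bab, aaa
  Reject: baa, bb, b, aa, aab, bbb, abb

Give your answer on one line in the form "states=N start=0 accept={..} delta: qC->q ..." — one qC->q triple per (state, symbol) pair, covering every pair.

states=3 start=0 accept={1,2} delta: 0a->1 0b->0 1a->0 1b->2 2a->1 2b->0

Grow the machine one transition at a time. Run the examples from 0; the earliest place one falls off (shortest prefix, ties alphabetical) gets sent to the lowest-numbered state that keeps every Accept/Reject pair distinguishable — a pair clashes when both reach the same state with identical unread suffix — and to a fresh state only if none does.
a: 0a undefined. 0a->0: no, ab/b meet in 0 with "b" left. Open state 1: 0a->1.
b: 0b undefined. 0b->0: ok.
aa: 1a undefined. 1a->0: ok.
ab: 1b undefined. 1b->0: no, ab/baa meet in 0. 1b->1: no, bba/abb meet in 1. Open state 2: 1b->2.
aba: 2a undefined. 2a->0: no, aba/baa meet in 0. 2a->1: ok.
abb: 2b undefined. 2b->0: ok.
All examples now run through 3 states with every (state, symbol) defined. Accept strings end in {1,2}, Reject strings end in {0}; accept={1,2}.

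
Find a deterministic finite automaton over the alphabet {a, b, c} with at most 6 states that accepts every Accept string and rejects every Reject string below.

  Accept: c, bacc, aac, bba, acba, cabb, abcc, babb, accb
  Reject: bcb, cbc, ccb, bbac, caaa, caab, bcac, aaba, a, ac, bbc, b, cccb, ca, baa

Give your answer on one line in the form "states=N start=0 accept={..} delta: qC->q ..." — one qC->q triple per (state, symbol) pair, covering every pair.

Fold the examples into a partial DFA from state 0: repeatedly fix the first undefined (state, symbol) met by the shortest-then-alphabetical prefix, trying targets in increasing order and rejecting any under which an Accept and a Reject string meet in one state with the same remainder; add a state when all current targets are rejected. Accepting states are where Accept strings end.
a: 0a undefined. 0a->0: no, c/ac meet in 0 with "c" left. Open state 1: 0a->1.
b: 0b undefined. 0b->0: no, c/bbc meet in 0 with "c" left. 0b->1: ok.
c: 0c undefined. 0c->0: ok.
aa: 1a undefined. 1a->0: no, c/aaba meet in 0. 1a->1: no, aac/cbc meet in 1 with "c" left. Open state 2: 1a->2.
ab: 1b undefined. 1b->0: no, c/bbc meet in 0. 1b->1: no, aac/bbac meet in 2 with "c" left. 1b->2: no, aac/bbc meet in 2 with "c" left. Open state 3: 1b->3.
ac: 1c undefined. 1c->0: no, c/cbc meet in 0. 1c->1: no, aac/bcac meet in 2 with "c" left. 1c->2: no, acba/aaba meet in 2 with "ba" left. 1c->3: no, cabb/bcb meet in 3 with "b" left. Open state 4: 1c->4.
aab: 2b undefined. 2b->0: no, c/caab meet in 0. 2b->1: ok.
aac: 2c undefined. 2c->0: ok.
abc: 3c undefined. 3c->0: no, c/bbc meet in 0. 3c->1: no, abcc/cbc meet in 4. 3c->2: ok.
acb: 4b undefined. 4b->0: no, c/bcb meet in 0. 4b->1: no, acba/aaba meet in 2. 4b->2: no, acba/caaa meet in 2 with "a" left. 4b->3: no, babb/bcb meet in 3. 4b->4: ok.
acc: 4c undefined. 4c->0: no, accb/ccb meet in 1. 4c->1: ok.
baa: 2a undefined. 2a->0: no, c/caaa meet in 0. 2a->1: ok.
bba: 3a undefined. 3a->0: no, c/bbac meet in 0. 3a->1: no, bba/ccb meet in 1. 3a->2: no, c/bbac meet in 0. 3a->3: ok.
bca: 4a undefined. 4a->0: no, c/bcac meet in 0. 4a->1: no, acba/ccb meet in 1. 4a->2: no, c/bcac meet in 0. 4a->3: ok.
cabb: 3b undefined. 3b->0: ok.
All examples now run through 5 states with every (state, symbol) defined. Accept strings end in {0,3}, Reject strings end in {1,2,4}; accept={0,3}.

states=5 start=0 accept={0,3} delta: 0a->1 0b->1 0c->0 1a->2 1b->3 1c->4 2a->1 2b->1 2c->0 3a->3 3b->0 3c->2 4a->3 4b->4 4c->1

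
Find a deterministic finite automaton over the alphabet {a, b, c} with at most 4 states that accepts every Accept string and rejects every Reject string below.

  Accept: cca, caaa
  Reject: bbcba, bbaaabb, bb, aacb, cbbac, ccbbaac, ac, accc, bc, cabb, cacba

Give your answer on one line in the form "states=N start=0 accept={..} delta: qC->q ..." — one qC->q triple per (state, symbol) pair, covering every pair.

states=3 start=0 accept={2} delta: 0a->0 0b->0 0c->1 1a->2 1b->0 1c->1 2a->1 2b->0 2c->0

State merging on the prefix tree: take the shortest (then alphabetical) example prefix whose next move is undefined and point that move at state 0, else 1, else 2, ...; a target is out if some Accept/Reject pair would then sit in one state with the same input left (inseparable). If every existing state is out, open a new one.
a: 0a undefined. 0a->0: ok.
b: 0b undefined. 0b->0: ok.
c: 0c undefined. 0c->0: no, cca/bbcba meet in 0. Open state 1: 0c->1.
ca: 1a undefined. 1a->0: no, caaa/bbaaabb meet in 0. 1a->1: no, caaa/ac meet in 1. Open state 2: 1a->2.
cb: 1b undefined. 1b->0: ok.
cc: 1c undefined. 1c->0: no, cca/bbcba meet in 0. 1c->1: ok.
caa: 2a undefined. 2a->0: no, caaa/bbcba meet in 0. 2a->1: ok.
cab: 2b undefined. 2b->0: ok.
cac: 2c undefined. 2c->0: ok.
All examples now run through 3 states with every (state, symbol) defined. Accept strings end in {2}, Reject strings end in {0,1}; accept={2}.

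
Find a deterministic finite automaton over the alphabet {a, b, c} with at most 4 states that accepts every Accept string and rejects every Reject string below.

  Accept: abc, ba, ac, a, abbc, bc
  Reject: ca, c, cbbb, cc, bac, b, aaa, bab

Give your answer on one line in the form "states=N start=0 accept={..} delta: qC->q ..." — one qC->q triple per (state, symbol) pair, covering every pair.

Fold the examples into a partial DFA from state 0: repeatedly fix the first undefined (state, symbol) met by the shortest-then-alphabetical prefix, trying targets in increasing order and rejecting any under which an Accept and a Reject string meet in one state with the same remainder; add a state when all current targets are rejected. Accepting states are where Accept strings end.
a: 0a undefined. 0a->0: no, ac/c meet in 0 with "c" left. Open state 1: 0a->1.
b: 0b undefined. 0b->0: no, ac/bac meet in 1 with "c" left. 0b->1: no, a/b meet in 1. Open state 2: 0b->2.
c: 0c undefined. 0c->0: no, a/ca meet in 1. 0c->1: no, ac/cc meet in 1 with "c" left. 0c->2: no, ba/ca meet in 2 with "a" left. Open state 3: 0c->3.
aa: 1a undefined. 1a->0: no, a/aaa meet in 1. 1a->1: no, a/aaa meet in 1. 1a->2: no, ba/aaa meet in 2 with "a" left. 1a->3: ok.
ab: 1b undefined. 1b->0: no, abc/c meet in 3. 1b->1: ok.
ac: 1c undefined. 1c->0: ok.
ba: 2a undefined. 2a->0: ok.
bc: 2c undefined. 2c->0: ok.
ca: 3a undefined. 3a->0: no, abc/ca meet in 0. 3a->1: no, a/ca meet in 1. 3a->2: ok.
cb: 3b undefined. 3b->0: ok.
cc: 3c undefined. 3c->0: no, abc/cc meet in 0. 3c->1: no, a/cc meet in 1. 3c->2: ok.
cbbb: 2b undefined. 2b->0: no, abc/cbbb meet in 0. 2b->1: no, a/cbbb meet in 1. 2b->2: ok.
All examples now run through 4 states with every (state, symbol) defined. Accept strings end in {0,1}, Reject strings end in {2,3}; accept={0,1}.

states=4 start=0 accept={0,1} delta: 0a->1 0b->2 0c->3 1a->3 1b->1 1c->0 2a->0 2b->2 2c->0 3a->2 3b->0 3c->2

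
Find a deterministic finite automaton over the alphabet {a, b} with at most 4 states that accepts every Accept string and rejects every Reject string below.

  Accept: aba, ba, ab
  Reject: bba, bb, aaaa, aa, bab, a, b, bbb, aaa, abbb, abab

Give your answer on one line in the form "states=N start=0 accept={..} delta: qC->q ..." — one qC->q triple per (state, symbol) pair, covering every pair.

State merging on the prefix tree: take the shortest (then alphabetical) example prefix whose next move is undefined and point that move at state 0, else 1, else 2, ...; a target is out if some Accept/Reject pair would then sit in one state with the same input left (inseparable). If every existing state is out, open a new one.
a: 0a undefined. 0a->0: no, ab/b meet in 0 with "b" left. Open state 1: 0a->1.
b: 0b undefined. 0b->0: no, ba/bba meet in 1. 0b->1: no, aba/bba meet in 1 with "ba" left. Open state 2: 0b->2.
aa: 1a undefined. 1a->0: ok.
ab: 1b undefined. 1b->0: no, aba/a meet in 1. 1b->1: no, aba/aaaa meet in 0. 1b->2: no, ab/b meet in 2. Open state 3: 1b->3.
ba: 2a undefined. 2a->0: no, ba/aaaa meet in 0. 2a->1: no, ba/a meet in 1. 2a->2: no, ba/b meet in 2. 2a->3: ok.
bb: 2b undefined. 2b->0: ok.
aba: 3a undefined. 3a->0: no, aba/bb meet in 0. 3a->1: no, aba/bba meet in 1. 3a->2: no, aba/b meet in 2. 3a->3: ok.
abb: 3b undefined. 3b->0: ok.
All examples now run through 4 states with every (state, symbol) defined. Accept strings end in {3}, Reject strings end in {0,1,2}; accept={3}.

states=4 start=0 accept={3} delta: 0a->1 0b->2 1a->0 1b->3 2a->3 2b->0 3a->3 3b->0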